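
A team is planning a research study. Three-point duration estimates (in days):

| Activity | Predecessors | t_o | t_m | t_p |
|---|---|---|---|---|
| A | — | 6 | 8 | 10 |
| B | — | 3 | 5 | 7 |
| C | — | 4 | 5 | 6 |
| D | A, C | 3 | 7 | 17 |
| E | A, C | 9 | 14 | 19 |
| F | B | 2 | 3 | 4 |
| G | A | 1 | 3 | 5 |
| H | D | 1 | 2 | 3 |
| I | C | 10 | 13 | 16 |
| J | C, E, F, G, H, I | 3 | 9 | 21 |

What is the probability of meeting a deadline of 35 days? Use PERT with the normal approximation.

0.805

te_A = (6 + 4·8 + 10)/6 = 48/6 = 8; σ²_A = ((10−6)/6)² = 0.444
te_B = (3 + 4·5 + 7)/6 = 30/6 = 5; σ²_B = ((7−3)/6)² = 0.444
te_C = (4 + 4·5 + 6)/6 = 30/6 = 5; σ²_C = ((6−4)/6)² = 0.111
te_D = (3 + 4·7 + 17)/6 = 48/6 = 8; σ²_D = ((17−3)/6)² = 5.444
te_E = (9 + 4·14 + 19)/6 = 84/6 = 14; σ²_E = ((19−9)/6)² = 2.778
te_F = (2 + 4·3 + 4)/6 = 18/6 = 3; σ²_F = ((4−2)/6)² = 0.111
te_G = (1 + 4·3 + 5)/6 = 18/6 = 3; σ²_G = ((5−1)/6)² = 0.444
te_H = (1 + 4·2 + 3)/6 = 12/6 = 2; σ²_H = ((3−1)/6)² = 0.111
te_I = (10 + 4·13 + 16)/6 = 78/6 = 13; σ²_I = ((16−10)/6)² = 1.000
te_J = (3 + 4·9 + 21)/6 = 60/6 = 10; σ²_J = ((21−3)/6)² = 9.000

Forward pass:
ES_A = 0; EF_A = 8
ES_B = 0; EF_B = 5
ES_C = 0; EF_C = 5
ES_D = max(EF_A=8, EF_C=5) = 8; EF_D = 8+8 = 16
ES_E = max(EF_A=8, EF_C=5) = 8; EF_E = 8+14 = 22
ES_F = 5; EF_F = 5+3 = 8
ES_G = 8; EF_G = 8+3 = 11
ES_H = 16; EF_H = 16+2 = 18
ES_I = 5; EF_I = 5+13 = 18
ES_J = max(EF_C=5, EF_E=22, EF_F=8, EF_G=11, EF_H=18, EF_I=18) = 22; EF_J = 22+10 = 32
Expected project duration μ = 32 days. Critical path: A → E → J.

Variance along critical path = 0.444 + 2.778 + 9.000 = 12.222; σ = √12.222 = 3.496 days.
Z = (35 − 32) / 3.496 = 0.858
P(T ≤ 35) = Φ(0.858) ≈ 0.805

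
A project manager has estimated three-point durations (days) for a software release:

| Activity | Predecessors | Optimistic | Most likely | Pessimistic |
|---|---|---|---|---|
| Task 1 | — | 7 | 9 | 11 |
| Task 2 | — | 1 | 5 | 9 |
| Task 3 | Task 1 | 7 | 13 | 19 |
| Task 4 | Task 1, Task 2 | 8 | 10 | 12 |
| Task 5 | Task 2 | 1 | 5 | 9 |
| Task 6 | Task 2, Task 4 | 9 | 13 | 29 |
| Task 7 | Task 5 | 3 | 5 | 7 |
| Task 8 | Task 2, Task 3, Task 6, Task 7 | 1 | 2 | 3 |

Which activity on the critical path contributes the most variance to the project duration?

Task 6

te_Task 1 = (7 + 4·9 + 11)/6 = 54/6 = 9; σ²_Task 1 = ((11−7)/6)² = 0.444
te_Task 2 = (1 + 4·5 + 9)/6 = 30/6 = 5; σ²_Task 2 = ((9−1)/6)² = 1.778
te_Task 3 = (7 + 4·13 + 19)/6 = 78/6 = 13; σ²_Task 3 = ((19−7)/6)² = 4.000
te_Task 4 = (8 + 4·10 + 12)/6 = 60/6 = 10; σ²_Task 4 = ((12−8)/6)² = 0.444
te_Task 5 = (1 + 4·5 + 9)/6 = 30/6 = 5; σ²_Task 5 = ((9−1)/6)² = 1.778
te_Task 6 = (9 + 4·13 + 29)/6 = 90/6 = 15; σ²_Task 6 = ((29−9)/6)² = 11.111
te_Task 7 = (3 + 4·5 + 7)/6 = 30/6 = 5; σ²_Task 7 = ((7−3)/6)² = 0.444
te_Task 8 = (1 + 4·2 + 3)/6 = 12/6 = 2; σ²_Task 8 = ((3−1)/6)² = 0.111

Forward pass:
ES_Task 1 = 0; EF_Task 1 = 9
ES_Task 2 = 0; EF_Task 2 = 5
ES_Task 3 = 9; EF_Task 3 = 9+13 = 22
ES_Task 4 = max(EF_Task 1=9, EF_Task 2=5) = 9; EF_Task 4 = 9+10 = 19
ES_Task 5 = 5; EF_Task 5 = 5+5 = 10
ES_Task 6 = max(EF_Task 2=5, EF_Task 4=19) = 19; EF_Task 6 = 19+15 = 34
ES_Task 7 = 10; EF_Task 7 = 10+5 = 15
ES_Task 8 = max(EF_Task 2=5, EF_Task 3=22, EF_Task 6=34, EF_Task 7=15) = 34; EF_Task 8 = 34+2 = 36
Expected project duration μ = 36 days. Critical path: Task 1 → Task 4 → Task 6 → Task 8.

Variances on critical path: σ²_Task 1=0.444, σ²_Task 4=0.444, σ²_Task 6=11.111, σ²_Task 8=0.111.
Largest is σ²_Task 6 = 11.111.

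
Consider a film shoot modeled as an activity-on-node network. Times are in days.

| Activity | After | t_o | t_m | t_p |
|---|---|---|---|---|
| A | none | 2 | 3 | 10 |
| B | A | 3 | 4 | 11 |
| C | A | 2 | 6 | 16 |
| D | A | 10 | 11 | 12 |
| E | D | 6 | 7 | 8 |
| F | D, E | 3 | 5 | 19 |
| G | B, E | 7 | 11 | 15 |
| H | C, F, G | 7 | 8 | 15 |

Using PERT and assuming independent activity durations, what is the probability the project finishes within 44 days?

te_A = (2 + 4·3 + 10)/6 = 24/6 = 4; σ²_A = ((10−2)/6)² = 1.778
te_B = (3 + 4·4 + 11)/6 = 30/6 = 5; σ²_B = ((11−3)/6)² = 1.778
te_C = (2 + 4·6 + 16)/6 = 42/6 = 7; σ²_C = ((16−2)/6)² = 5.444
te_D = (10 + 4·11 + 12)/6 = 66/6 = 11; σ²_D = ((12−10)/6)² = 0.111
te_E = (6 + 4·7 + 8)/6 = 42/6 = 7; σ²_E = ((8−6)/6)² = 0.111
te_F = (3 + 4·5 + 19)/6 = 42/6 = 7; σ²_F = ((19−3)/6)² = 7.111
te_G = (7 + 4·11 + 15)/6 = 66/6 = 11; σ²_G = ((15−7)/6)² = 1.778
te_H = (7 + 4·8 + 15)/6 = 54/6 = 9; σ²_H = ((15−7)/6)² = 1.778

Forward pass:
ES_A = 0; EF_A = 4
ES_B = 4; EF_B = 4+5 = 9
ES_C = 4; EF_C = 4+7 = 11
ES_D = 4; EF_D = 4+11 = 15
ES_E = 15; EF_E = 15+7 = 22
ES_F = max(EF_D=15, EF_E=22) = 22; EF_F = 22+7 = 29
ES_G = max(EF_B=9, EF_E=22) = 22; EF_G = 22+11 = 33
ES_H = max(EF_C=11, EF_F=29, EF_G=33) = 33; EF_H = 33+9 = 42
Expected project duration μ = 42 days. Critical path: A → D → E → G → H.

Variance along critical path = 1.778 + 0.111 + 0.111 + 1.778 + 1.778 = 5.556; σ = √5.556 = 2.357 days.
Z = (44 − 42) / 2.357 = 0.849
P(T ≤ 44) = Φ(0.849) ≈ 0.802

0.802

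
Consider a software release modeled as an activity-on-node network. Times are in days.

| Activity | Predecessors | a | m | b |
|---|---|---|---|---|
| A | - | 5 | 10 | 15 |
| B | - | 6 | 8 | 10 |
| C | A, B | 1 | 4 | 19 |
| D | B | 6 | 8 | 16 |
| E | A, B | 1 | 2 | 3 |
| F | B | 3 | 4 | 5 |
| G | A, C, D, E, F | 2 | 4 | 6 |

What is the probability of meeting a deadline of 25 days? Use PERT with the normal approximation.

te_A = (5 + 4·10 + 15)/6 = 60/6 = 10; σ²_A = ((15−5)/6)² = 2.778
te_B = (6 + 4·8 + 10)/6 = 48/6 = 8; σ²_B = ((10−6)/6)² = 0.444
te_C = (1 + 4·4 + 19)/6 = 36/6 = 6; σ²_C = ((19−1)/6)² = 9.000
te_D = (6 + 4·8 + 16)/6 = 54/6 = 9; σ²_D = ((16−6)/6)² = 2.778
te_E = (1 + 4·2 + 3)/6 = 12/6 = 2; σ²_E = ((3−1)/6)² = 0.111
te_F = (3 + 4·4 + 5)/6 = 24/6 = 4; σ²_F = ((5−3)/6)² = 0.111
te_G = (2 + 4·4 + 6)/6 = 24/6 = 4; σ²_G = ((6−2)/6)² = 0.444

Forward pass:
ES_A = 0; EF_A = 10
ES_B = 0; EF_B = 8
ES_C = max(EF_A=10, EF_B=8) = 10; EF_C = 10+6 = 16
ES_D = 8; EF_D = 8+9 = 17
ES_E = max(EF_A=10, EF_B=8) = 10; EF_E = 10+2 = 12
ES_F = 8; EF_F = 8+4 = 12
ES_G = max(EF_A=10, EF_C=16, EF_D=17, EF_E=12, EF_F=12) = 17; EF_G = 17+4 = 21
Expected project duration μ = 21 days. Critical path: B → D → G.

Variance along critical path = 0.444 + 2.778 + 0.444 = 3.667; σ = √3.667 = 1.915 days.
Z = (25 − 21) / 1.915 = 2.089
P(T ≤ 25) = Φ(2.089) ≈ 0.982

0.982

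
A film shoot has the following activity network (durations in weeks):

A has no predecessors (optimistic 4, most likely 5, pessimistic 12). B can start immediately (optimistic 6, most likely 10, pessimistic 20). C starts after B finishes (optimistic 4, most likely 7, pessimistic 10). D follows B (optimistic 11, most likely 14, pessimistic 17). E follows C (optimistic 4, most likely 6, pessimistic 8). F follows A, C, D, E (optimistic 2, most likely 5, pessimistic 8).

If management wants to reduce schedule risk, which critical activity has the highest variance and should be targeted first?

B

te_A = (4 + 4·5 + 12)/6 = 36/6 = 6; σ²_A = ((12−4)/6)² = 1.778
te_B = (6 + 4·10 + 20)/6 = 66/6 = 11; σ²_B = ((20−6)/6)² = 5.444
te_C = (4 + 4·7 + 10)/6 = 42/6 = 7; σ²_C = ((10−4)/6)² = 1.000
te_D = (11 + 4·14 + 17)/6 = 84/6 = 14; σ²_D = ((17−11)/6)² = 1.000
te_E = (4 + 4·6 + 8)/6 = 36/6 = 6; σ²_E = ((8−4)/6)² = 0.444
te_F = (2 + 4·5 + 8)/6 = 30/6 = 5; σ²_F = ((8−2)/6)² = 1.000

Forward pass:
ES_A = 0; EF_A = 6
ES_B = 0; EF_B = 11
ES_C = 11; EF_C = 11+7 = 18
ES_D = 11; EF_D = 11+14 = 25
ES_E = 18; EF_E = 18+6 = 24
ES_F = max(EF_A=6, EF_C=18, EF_D=25, EF_E=24) = 25; EF_F = 25+5 = 30
Expected project duration μ = 30 weeks. Critical path: B → D → F.

Variances on critical path: σ²_B=5.444, σ²_D=1.000, σ²_F=1.000.
Largest is σ²_B = 5.444.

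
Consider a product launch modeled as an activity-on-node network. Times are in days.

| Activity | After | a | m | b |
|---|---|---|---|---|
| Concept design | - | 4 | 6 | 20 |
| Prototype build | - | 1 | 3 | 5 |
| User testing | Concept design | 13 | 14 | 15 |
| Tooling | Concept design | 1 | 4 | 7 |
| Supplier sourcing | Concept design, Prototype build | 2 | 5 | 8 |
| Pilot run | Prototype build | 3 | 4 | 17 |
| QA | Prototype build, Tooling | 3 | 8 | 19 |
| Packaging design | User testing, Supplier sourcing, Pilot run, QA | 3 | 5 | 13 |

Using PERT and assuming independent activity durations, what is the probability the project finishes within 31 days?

0.829

te_Concept design = (4 + 4·6 + 20)/6 = 48/6 = 8; σ²_Concept design = ((20−4)/6)² = 7.111
te_Prototype build = (1 + 4·3 + 5)/6 = 18/6 = 3; σ²_Prototype build = ((5−1)/6)² = 0.444
te_User testing = (13 + 4·14 + 15)/6 = 84/6 = 14; σ²_User testing = ((15−13)/6)² = 0.111
te_Tooling = (1 + 4·4 + 7)/6 = 24/6 = 4; σ²_Tooling = ((7−1)/6)² = 1.000
te_Supplier sourcing = (2 + 4·5 + 8)/6 = 30/6 = 5; σ²_Supplier sourcing = ((8−2)/6)² = 1.000
te_Pilot run = (3 + 4·4 + 17)/6 = 36/6 = 6; σ²_Pilot run = ((17−3)/6)² = 5.444
te_QA = (3 + 4·8 + 19)/6 = 54/6 = 9; σ²_QA = ((19−3)/6)² = 7.111
te_Packaging design = (3 + 4·5 + 13)/6 = 36/6 = 6; σ²_Packaging design = ((13−3)/6)² = 2.778

Forward pass:
ES_Concept design = 0; EF_Concept design = 8
ES_Prototype build = 0; EF_Prototype build = 3
ES_User testing = 8; EF_User testing = 8+14 = 22
ES_Tooling = 8; EF_Tooling = 8+4 = 12
ES_Supplier sourcing = max(EF_Concept design=8, EF_Prototype build=3) = 8; EF_Supplier sourcing = 8+5 = 13
ES_Pilot run = 3; EF_Pilot run = 3+6 = 9
ES_QA = max(EF_Prototype build=3, EF_Tooling=12) = 12; EF_QA = 12+9 = 21
ES_Packaging design = max(EF_User testing=22, EF_Supplier sourcing=13, EF_Pilot run=9, EF_QA=21) = 22; EF_Packaging design = 22+6 = 28
Expected project duration μ = 28 days. Critical path: Concept design → User testing → Packaging design.

Variance along critical path = 7.111 + 0.111 + 2.778 = 10.000; σ = √10.000 = 3.162 days.
Z = (31 − 28) / 3.162 = 0.949
P(T ≤ 31) = Φ(0.949) ≈ 0.829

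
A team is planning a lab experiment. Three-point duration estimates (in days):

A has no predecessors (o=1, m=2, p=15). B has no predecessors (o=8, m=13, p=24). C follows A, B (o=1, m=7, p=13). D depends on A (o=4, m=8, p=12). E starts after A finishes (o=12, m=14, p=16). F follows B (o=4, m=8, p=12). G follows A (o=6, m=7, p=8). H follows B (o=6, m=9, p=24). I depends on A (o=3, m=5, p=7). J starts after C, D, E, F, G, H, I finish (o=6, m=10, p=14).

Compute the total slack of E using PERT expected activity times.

7 days

te_A = (1 + 4·2 + 15)/6 = 24/6 = 4
te_B = (8 + 4·13 + 24)/6 = 84/6 = 14
te_C = (1 + 4·7 + 13)/6 = 42/6 = 7
te_D = (4 + 4·8 + 12)/6 = 48/6 = 8
te_E = (12 + 4·14 + 16)/6 = 84/6 = 14
te_F = (4 + 4·8 + 12)/6 = 48/6 = 8
te_G = (6 + 4·7 + 8)/6 = 42/6 = 7
te_H = (6 + 4·9 + 24)/6 = 66/6 = 11
te_I = (3 + 4·5 + 7)/6 = 30/6 = 5
te_J = (6 + 4·10 + 14)/6 = 60/6 = 10

Forward pass:
ES_A = 0; EF_A = 4
ES_B = 0; EF_B = 14
ES_C = max(EF_A=4, EF_B=14) = 14; EF_C = 14+7 = 21
ES_D = 4; EF_D = 4+8 = 12
ES_E = 4; EF_E = 4+14 = 18
ES_F = 14; EF_F = 14+8 = 22
ES_G = 4; EF_G = 4+7 = 11
ES_H = 14; EF_H = 14+11 = 25
ES_I = 4; EF_I = 4+5 = 9
ES_J = max(EF_C=21, EF_D=12, EF_E=18, EF_F=22, EF_G=11, EF_H=25, EF_I=9) = 25; EF_J = 25+10 = 35
Expected project duration μ = 35 days. Critical path: B → H → J.

Backward pass:
LF_J = 35; LS_J = 35−10 = 25
LF_I = LS_J = 25; LS_I = 25−5 = 20
LF_H = LS_J = 25; LS_H = 25−11 = 14
LF_G = LS_J = 25; LS_G = 25−7 = 18
LF_F = LS_J = 25; LS_F = 25−8 = 17
LF_E = LS_J = 25; LS_E = 25−14 = 11
LF_D = LS_J = 25; LS_D = 25−8 = 17
LF_C = LS_J = 25; LS_C = 25−7 = 18
LF_B = min(LS_C=18, LS_F=17, LS_H=14) = 14; LS_B = 14−14 = 0
LF_A = min(LS_C=18, LS_D=17, LS_E=11, LS_G=18, LS_I=20) = 11; LS_A = 11−4 = 7
Slack_E = LS_E − ES_E = 11 − 4 = 7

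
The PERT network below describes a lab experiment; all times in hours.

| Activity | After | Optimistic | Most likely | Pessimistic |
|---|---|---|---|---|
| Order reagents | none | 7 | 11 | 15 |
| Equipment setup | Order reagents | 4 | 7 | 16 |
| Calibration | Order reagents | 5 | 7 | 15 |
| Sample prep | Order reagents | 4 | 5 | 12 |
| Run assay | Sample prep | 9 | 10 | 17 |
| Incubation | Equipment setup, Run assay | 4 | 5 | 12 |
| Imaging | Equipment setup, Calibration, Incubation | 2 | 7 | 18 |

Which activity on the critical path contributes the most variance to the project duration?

te_Order reagents = (7 + 4·11 + 15)/6 = 66/6 = 11; σ²_Order reagents = ((15−7)/6)² = 1.778
te_Equipment setup = (4 + 4·7 + 16)/6 = 48/6 = 8; σ²_Equipment setup = ((16−4)/6)² = 4.000
te_Calibration = (5 + 4·7 + 15)/6 = 48/6 = 8; σ²_Calibration = ((15−5)/6)² = 2.778
te_Sample prep = (4 + 4·5 + 12)/6 = 36/6 = 6; σ²_Sample prep = ((12−4)/6)² = 1.778
te_Run assay = (9 + 4·10 + 17)/6 = 66/6 = 11; σ²_Run assay = ((17−9)/6)² = 1.778
te_Incubation = (4 + 4·5 + 12)/6 = 36/6 = 6; σ²_Incubation = ((12−4)/6)² = 1.778
te_Imaging = (2 + 4·7 + 18)/6 = 48/6 = 8; σ²_Imaging = ((18−2)/6)² = 7.111

Forward pass:
ES_Order reagents = 0; EF_Order reagents = 11
ES_Equipment setup = 11; EF_Equipment setup = 11+8 = 19
ES_Calibration = 11; EF_Calibration = 11+8 = 19
ES_Sample prep = 11; EF_Sample prep = 11+6 = 17
ES_Run assay = 17; EF_Run assay = 17+11 = 28
ES_Incubation = max(EF_Equipment setup=19, EF_Run assay=28) = 28; EF_Incubation = 28+6 = 34
ES_Imaging = max(EF_Equipment setup=19, EF_Calibration=19, EF_Incubation=34) = 34; EF_Imaging = 34+8 = 42
Expected project duration μ = 42 hours. Critical path: Order reagents → Sample prep → Run assay → Incubation → Imaging.

Variances on critical path: σ²_Order reagents=1.778, σ²_Sample prep=1.778, σ²_Run assay=1.778, σ²_Incubation=1.778, σ²_Imaging=7.111.
Largest is σ²_Imaging = 7.111.

Imaging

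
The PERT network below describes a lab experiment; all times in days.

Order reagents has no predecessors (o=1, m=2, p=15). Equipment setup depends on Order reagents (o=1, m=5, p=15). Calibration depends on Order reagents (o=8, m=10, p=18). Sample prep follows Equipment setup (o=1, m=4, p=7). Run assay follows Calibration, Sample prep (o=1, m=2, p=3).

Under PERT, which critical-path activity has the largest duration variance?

te_Order reagents = (1 + 4·2 + 15)/6 = 24/6 = 4; σ²_Order reagents = ((15−1)/6)² = 5.444
te_Equipment setup = (1 + 4·5 + 15)/6 = 36/6 = 6; σ²_Equipment setup = ((15−1)/6)² = 5.444
te_Calibration = (8 + 4·10 + 18)/6 = 66/6 = 11; σ²_Calibration = ((18−8)/6)² = 2.778
te_Sample prep = (1 + 4·4 + 7)/6 = 24/6 = 4; σ²_Sample prep = ((7−1)/6)² = 1.000
te_Run assay = (1 + 4·2 + 3)/6 = 12/6 = 2; σ²_Run assay = ((3−1)/6)² = 0.111

Forward pass:
ES_Order reagents = 0; EF_Order reagents = 4
ES_Equipment setup = 4; EF_Equipment setup = 4+6 = 10
ES_Calibration = 4; EF_Calibration = 4+11 = 15
ES_Sample prep = 10; EF_Sample prep = 10+4 = 14
ES_Run assay = max(EF_Calibration=15, EF_Sample prep=14) = 15; EF_Run assay = 15+2 = 17
Expected project duration μ = 17 days. Critical path: Order reagents → Calibration → Run assay.

Variances on critical path: σ²_Order reagents=5.444, σ²_Calibration=2.778, σ²_Run assay=0.111.
Largest is σ²_Order reagents = 5.444.

Order reagents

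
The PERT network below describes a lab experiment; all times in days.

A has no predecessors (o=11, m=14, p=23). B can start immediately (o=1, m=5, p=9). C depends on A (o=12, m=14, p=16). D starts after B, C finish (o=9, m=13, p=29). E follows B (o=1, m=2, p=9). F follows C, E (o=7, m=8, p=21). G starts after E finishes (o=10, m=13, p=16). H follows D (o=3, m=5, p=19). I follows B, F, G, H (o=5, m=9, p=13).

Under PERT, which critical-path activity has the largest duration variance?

te_A = (11 + 4·14 + 23)/6 = 90/6 = 15; σ²_A = ((23−11)/6)² = 4.000
te_B = (1 + 4·5 + 9)/6 = 30/6 = 5; σ²_B = ((9−1)/6)² = 1.778
te_C = (12 + 4·14 + 16)/6 = 84/6 = 14; σ²_C = ((16−12)/6)² = 0.444
te_D = (9 + 4·13 + 29)/6 = 90/6 = 15; σ²_D = ((29−9)/6)² = 11.111
te_E = (1 + 4·2 + 9)/6 = 18/6 = 3; σ²_E = ((9−1)/6)² = 1.778
te_F = (7 + 4·8 + 21)/6 = 60/6 = 10; σ²_F = ((21−7)/6)² = 5.444
te_G = (10 + 4·13 + 16)/6 = 78/6 = 13; σ²_G = ((16−10)/6)² = 1.000
te_H = (3 + 4·5 + 19)/6 = 42/6 = 7; σ²_H = ((19−3)/6)² = 7.111
te_I = (5 + 4·9 + 13)/6 = 54/6 = 9; σ²_I = ((13−5)/6)² = 1.778

Forward pass:
ES_A = 0; EF_A = 15
ES_B = 0; EF_B = 5
ES_C = 15; EF_C = 15+14 = 29
ES_D = max(EF_B=5, EF_C=29) = 29; EF_D = 29+15 = 44
ES_E = 5; EF_E = 5+3 = 8
ES_F = max(EF_C=29, EF_E=8) = 29; EF_F = 29+10 = 39
ES_G = 8; EF_G = 8+13 = 21
ES_H = 44; EF_H = 44+7 = 51
ES_I = max(EF_B=5, EF_F=39, EF_G=21, EF_H=51) = 51; EF_I = 51+9 = 60
Expected project duration μ = 60 days. Critical path: A → C → D → H → I.

Variances on critical path: σ²_A=4.000, σ²_C=0.444, σ²_D=11.111, σ²_H=7.111, σ²_I=1.778.
Largest is σ²_D = 11.111.

D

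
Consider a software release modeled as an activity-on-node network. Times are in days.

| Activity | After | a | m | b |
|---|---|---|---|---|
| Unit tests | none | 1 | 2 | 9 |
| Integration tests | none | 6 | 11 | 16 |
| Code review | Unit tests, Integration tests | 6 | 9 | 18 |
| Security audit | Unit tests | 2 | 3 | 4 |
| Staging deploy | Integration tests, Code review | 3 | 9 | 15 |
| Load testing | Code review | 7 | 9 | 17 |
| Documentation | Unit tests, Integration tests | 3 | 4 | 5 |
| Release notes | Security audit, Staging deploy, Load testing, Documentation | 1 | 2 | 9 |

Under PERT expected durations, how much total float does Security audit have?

te_Unit tests = (1 + 4·2 + 9)/6 = 18/6 = 3
te_Integration tests = (6 + 4·11 + 16)/6 = 66/6 = 11
te_Code review = (6 + 4·9 + 18)/6 = 60/6 = 10
te_Security audit = (2 + 4·3 + 4)/6 = 18/6 = 3
te_Staging deploy = (3 + 4·9 + 15)/6 = 54/6 = 9
te_Load testing = (7 + 4·9 + 17)/6 = 60/6 = 10
te_Documentation = (3 + 4·4 + 5)/6 = 24/6 = 4
te_Release notes = (1 + 4·2 + 9)/6 = 18/6 = 3

Forward pass:
ES_Unit tests = 0; EF_Unit tests = 3
ES_Integration tests = 0; EF_Integration tests = 11
ES_Code review = max(EF_Unit tests=3, EF_Integration tests=11) = 11; EF_Code review = 11+10 = 21
ES_Security audit = 3; EF_Security audit = 3+3 = 6
ES_Staging deploy = max(EF_Integration tests=11, EF_Code review=21) = 21; EF_Staging deploy = 21+9 = 30
ES_Load testing = 21; EF_Load testing = 21+10 = 31
ES_Documentation = max(EF_Unit tests=3, EF_Integration tests=11) = 11; EF_Documentation = 11+4 = 15
ES_Release notes = max(EF_Security audit=6, EF_Staging deploy=30, EF_Load testing=31, EF_Documentation=15) = 31; EF_Release notes = 31+3 = 34
Expected project duration μ = 34 days. Critical path: Integration tests → Code review → Load testing → Release notes.

Backward pass:
LF_Release notes = 34; LS_Release notes = 34−3 = 31
LF_Documentation = LS_Release notes = 31; LS_Documentation = 31−4 = 27
LF_Load testing = LS_Release notes = 31; LS_Load testing = 31−10 = 21
LF_Staging deploy = LS_Release notes = 31; LS_Staging deploy = 31−9 = 22
LF_Security audit = LS_Release notes = 31; LS_Security audit = 31−3 = 28
LF_Code review = min(LS_Staging deploy=22, LS_Load testing=21) = 21; LS_Code review = 21−10 = 11
LF_Integration tests = min(LS_Code review=11, LS_Staging deploy=22, LS_Documentation=27) = 11; LS_Integration tests = 11−11 = 0
LF_Unit tests = min(LS_Code review=11, LS_Security audit=28, LS_Documentation=27) = 11; LS_Unit tests = 11−3 = 8
Slack_Security audit = LS_Security audit − ES_Security audit = 28 − 3 = 25

25 days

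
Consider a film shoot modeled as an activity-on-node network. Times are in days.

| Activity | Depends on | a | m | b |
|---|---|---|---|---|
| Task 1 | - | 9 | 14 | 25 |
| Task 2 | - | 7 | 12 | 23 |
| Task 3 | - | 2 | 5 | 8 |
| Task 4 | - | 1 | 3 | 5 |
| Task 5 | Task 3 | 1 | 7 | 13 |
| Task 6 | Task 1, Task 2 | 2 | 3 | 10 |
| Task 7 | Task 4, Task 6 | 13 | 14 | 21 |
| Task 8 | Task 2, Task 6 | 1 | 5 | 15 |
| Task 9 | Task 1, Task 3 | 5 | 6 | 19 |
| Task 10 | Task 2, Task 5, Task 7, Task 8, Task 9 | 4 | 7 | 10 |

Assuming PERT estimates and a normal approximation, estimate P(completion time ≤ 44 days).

te_Task 1 = (9 + 4·14 + 25)/6 = 90/6 = 15; σ²_Task 1 = ((25−9)/6)² = 7.111
te_Task 2 = (7 + 4·12 + 23)/6 = 78/6 = 13; σ²_Task 2 = ((23−7)/6)² = 7.111
te_Task 3 = (2 + 4·5 + 8)/6 = 30/6 = 5; σ²_Task 3 = ((8−2)/6)² = 1.000
te_Task 4 = (1 + 4·3 + 5)/6 = 18/6 = 3; σ²_Task 4 = ((5−1)/6)² = 0.444
te_Task 5 = (1 + 4·7 + 13)/6 = 42/6 = 7; σ²_Task 5 = ((13−1)/6)² = 4.000
te_Task 6 = (2 + 4·3 + 10)/6 = 24/6 = 4; σ²_Task 6 = ((10−2)/6)² = 1.778
te_Task 7 = (13 + 4·14 + 21)/6 = 90/6 = 15; σ²_Task 7 = ((21−13)/6)² = 1.778
te_Task 8 = (1 + 4·5 + 15)/6 = 36/6 = 6; σ²_Task 8 = ((15−1)/6)² = 5.444
te_Task 9 = (5 + 4·6 + 19)/6 = 48/6 = 8; σ²_Task 9 = ((19−5)/6)² = 5.444
te_Task 10 = (4 + 4·7 + 10)/6 = 42/6 = 7; σ²_Task 10 = ((10−4)/6)² = 1.000

Forward pass:
ES_Task 1 = 0; EF_Task 1 = 15
ES_Task 2 = 0; EF_Task 2 = 13
ES_Task 3 = 0; EF_Task 3 = 5
ES_Task 4 = 0; EF_Task 4 = 3
ES_Task 5 = 5; EF_Task 5 = 5+7 = 12
ES_Task 6 = max(EF_Task 1=15, EF_Task 2=13) = 15; EF_Task 6 = 15+4 = 19
ES_Task 7 = max(EF_Task 4=3, EF_Task 6=19) = 19; EF_Task 7 = 19+15 = 34
ES_Task 8 = max(EF_Task 2=13, EF_Task 6=19) = 19; EF_Task 8 = 19+6 = 25
ES_Task 9 = max(EF_Task 1=15, EF_Task 3=5) = 15; EF_Task 9 = 15+8 = 23
ES_Task 10 = max(EF_Task 2=13, EF_Task 5=12, EF_Task 7=34, EF_Task 8=25, EF_Task 9=23) = 34; EF_Task 10 = 34+7 = 41
Expected project duration μ = 41 days. Critical path: Task 1 → Task 6 → Task 7 → Task 10.

Variance along critical path = 7.111 + 1.778 + 1.778 + 1.000 = 11.667; σ = √11.667 = 3.416 days.
Z = (44 − 41) / 3.416 = 0.878
P(T ≤ 44) = Φ(0.878) ≈ 0.810

0.810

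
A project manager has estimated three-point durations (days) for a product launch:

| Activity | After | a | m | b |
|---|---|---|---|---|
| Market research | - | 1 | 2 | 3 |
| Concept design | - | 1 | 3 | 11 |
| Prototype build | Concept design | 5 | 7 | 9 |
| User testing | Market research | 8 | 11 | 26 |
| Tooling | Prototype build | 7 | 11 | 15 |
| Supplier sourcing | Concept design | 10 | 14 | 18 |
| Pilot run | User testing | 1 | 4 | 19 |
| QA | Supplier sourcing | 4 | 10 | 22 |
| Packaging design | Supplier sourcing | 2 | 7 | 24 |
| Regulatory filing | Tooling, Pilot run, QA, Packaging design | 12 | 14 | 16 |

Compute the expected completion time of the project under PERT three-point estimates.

te_Market research = (1 + 4·2 + 3)/6 = 12/6 = 2
te_Concept design = (1 + 4·3 + 11)/6 = 24/6 = 4
te_Prototype build = (5 + 4·7 + 9)/6 = 42/6 = 7
te_User testing = (8 + 4·11 + 26)/6 = 78/6 = 13
te_Tooling = (7 + 4·11 + 15)/6 = 66/6 = 11
te_Supplier sourcing = (10 + 4·14 + 18)/6 = 84/6 = 14
te_Pilot run = (1 + 4·4 + 19)/6 = 36/6 = 6
te_QA = (4 + 4·10 + 22)/6 = 66/6 = 11
te_Packaging design = (2 + 4·7 + 24)/6 = 54/6 = 9
te_Regulatory filing = (12 + 4·14 + 16)/6 = 84/6 = 14

Forward pass:
ES_Market research = 0; EF_Market research = 2
ES_Concept design = 0; EF_Concept design = 4
ES_Prototype build = 4; EF_Prototype build = 4+7 = 11
ES_User testing = 2; EF_User testing = 2+13 = 15
ES_Tooling = 11; EF_Tooling = 11+11 = 22
ES_Supplier sourcing = 4; EF_Supplier sourcing = 4+14 = 18
ES_Pilot run = 15; EF_Pilot run = 15+6 = 21
ES_QA = 18; EF_QA = 18+11 = 29
ES_Packaging design = 18; EF_Packaging design = 18+9 = 27
ES_Regulatory filing = max(EF_Tooling=22, EF_Pilot run=21, EF_QA=29, EF_Packaging design=27) = 29; EF_Regulatory filing = 29+14 = 43
Expected project duration μ = 43 days. Critical path: Concept design → Supplier sourcing → QA → Regulatory filing.

43 days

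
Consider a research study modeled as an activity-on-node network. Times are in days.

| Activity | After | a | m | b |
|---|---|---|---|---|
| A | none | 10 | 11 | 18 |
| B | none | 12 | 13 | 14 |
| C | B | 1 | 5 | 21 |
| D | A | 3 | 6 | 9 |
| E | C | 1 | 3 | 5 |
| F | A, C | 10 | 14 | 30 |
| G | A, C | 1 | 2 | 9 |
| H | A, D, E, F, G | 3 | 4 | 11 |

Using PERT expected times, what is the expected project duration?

41 days

te_A = (10 + 4·11 + 18)/6 = 72/6 = 12
te_B = (12 + 4·13 + 14)/6 = 78/6 = 13
te_C = (1 + 4·5 + 21)/6 = 42/6 = 7
te_D = (3 + 4·6 + 9)/6 = 36/6 = 6
te_E = (1 + 4·3 + 5)/6 = 18/6 = 3
te_F = (10 + 4·14 + 30)/6 = 96/6 = 16
te_G = (1 + 4·2 + 9)/6 = 18/6 = 3
te_H = (3 + 4·4 + 11)/6 = 30/6 = 5

Forward pass:
ES_A = 0; EF_A = 12
ES_B = 0; EF_B = 13
ES_C = 13; EF_C = 13+7 = 20
ES_D = 12; EF_D = 12+6 = 18
ES_E = 20; EF_E = 20+3 = 23
ES_F = max(EF_A=12, EF_C=20) = 20; EF_F = 20+16 = 36
ES_G = max(EF_A=12, EF_C=20) = 20; EF_G = 20+3 = 23
ES_H = max(EF_A=12, EF_D=18, EF_E=23, EF_F=36, EF_G=23) = 36; EF_H = 36+5 = 41
Expected project duration μ = 41 days. Critical path: B → C → F → H.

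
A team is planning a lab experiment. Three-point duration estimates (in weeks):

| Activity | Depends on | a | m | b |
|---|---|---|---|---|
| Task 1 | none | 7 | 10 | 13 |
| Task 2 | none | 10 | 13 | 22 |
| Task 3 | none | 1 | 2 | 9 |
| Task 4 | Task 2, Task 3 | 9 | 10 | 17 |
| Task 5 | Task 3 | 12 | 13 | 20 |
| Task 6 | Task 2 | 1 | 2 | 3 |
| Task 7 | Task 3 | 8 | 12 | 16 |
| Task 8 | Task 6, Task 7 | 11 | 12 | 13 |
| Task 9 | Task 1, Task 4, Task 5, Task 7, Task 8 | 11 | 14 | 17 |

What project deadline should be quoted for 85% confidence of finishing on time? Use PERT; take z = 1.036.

44.4 weeks

te_Task 1 = (7 + 4·10 + 13)/6 = 60/6 = 10; σ²_Task 1 = ((13−7)/6)² = 1.000
te_Task 2 = (10 + 4·13 + 22)/6 = 84/6 = 14; σ²_Task 2 = ((22−10)/6)² = 4.000
te_Task 3 = (1 + 4·2 + 9)/6 = 18/6 = 3; σ²_Task 3 = ((9−1)/6)² = 1.778
te_Task 4 = (9 + 4·10 + 17)/6 = 66/6 = 11; σ²_Task 4 = ((17−9)/6)² = 1.778
te_Task 5 = (12 + 4·13 + 20)/6 = 84/6 = 14; σ²_Task 5 = ((20−12)/6)² = 1.778
te_Task 6 = (1 + 4·2 + 3)/6 = 12/6 = 2; σ²_Task 6 = ((3−1)/6)² = 0.111
te_Task 7 = (8 + 4·12 + 16)/6 = 72/6 = 12; σ²_Task 7 = ((16−8)/6)² = 1.778
te_Task 8 = (11 + 4·12 + 13)/6 = 72/6 = 12; σ²_Task 8 = ((13−11)/6)² = 0.111
te_Task 9 = (11 + 4·14 + 17)/6 = 84/6 = 14; σ²_Task 9 = ((17−11)/6)² = 1.000

Forward pass:
ES_Task 1 = 0; EF_Task 1 = 10
ES_Task 2 = 0; EF_Task 2 = 14
ES_Task 3 = 0; EF_Task 3 = 3
ES_Task 4 = max(EF_Task 2=14, EF_Task 3=3) = 14; EF_Task 4 = 14+11 = 25
ES_Task 5 = 3; EF_Task 5 = 3+14 = 17
ES_Task 6 = 14; EF_Task 6 = 14+2 = 16
ES_Task 7 = 3; EF_Task 7 = 3+12 = 15
ES_Task 8 = max(EF_Task 6=16, EF_Task 7=15) = 16; EF_Task 8 = 16+12 = 28
ES_Task 9 = max(EF_Task 1=10, EF_Task 4=25, EF_Task 5=17, EF_Task 7=15, EF_Task 8=28) = 28; EF_Task 9 = 28+14 = 42
Expected project duration μ = 42 weeks. Critical path: Task 2 → Task 6 → Task 8 → Task 9.

Variance along critical path = 4.000 + 0.111 + 0.111 + 1.000 = 5.222; σ = 2.285 weeks.
D = μ + z·σ = 42 + 1.036·2.285 = 44.4 weeks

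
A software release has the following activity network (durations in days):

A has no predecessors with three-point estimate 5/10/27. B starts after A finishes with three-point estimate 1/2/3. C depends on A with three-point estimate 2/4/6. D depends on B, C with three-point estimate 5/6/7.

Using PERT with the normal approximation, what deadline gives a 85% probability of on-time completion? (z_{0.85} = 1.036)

25.9 days

te_A = (5 + 4·10 + 27)/6 = 72/6 = 12; σ²_A = ((27−5)/6)² = 13.444
te_B = (1 + 4·2 + 3)/6 = 12/6 = 2; σ²_B = ((3−1)/6)² = 0.111
te_C = (2 + 4·4 + 6)/6 = 24/6 = 4; σ²_C = ((6−2)/6)² = 0.444
te_D = (5 + 4·6 + 7)/6 = 36/6 = 6; σ²_D = ((7−5)/6)² = 0.111

Forward pass:
ES_A = 0; EF_A = 12
ES_B = 12; EF_B = 12+2 = 14
ES_C = 12; EF_C = 12+4 = 16
ES_D = max(EF_B=14, EF_C=16) = 16; EF_D = 16+6 = 22
Expected project duration μ = 22 days. Critical path: A → C → D.

Variance along critical path = 13.444 + 0.444 + 0.111 = 14.000; σ = 3.742 days.
D = μ + z·σ = 22 + 1.036·3.742 = 25.9 days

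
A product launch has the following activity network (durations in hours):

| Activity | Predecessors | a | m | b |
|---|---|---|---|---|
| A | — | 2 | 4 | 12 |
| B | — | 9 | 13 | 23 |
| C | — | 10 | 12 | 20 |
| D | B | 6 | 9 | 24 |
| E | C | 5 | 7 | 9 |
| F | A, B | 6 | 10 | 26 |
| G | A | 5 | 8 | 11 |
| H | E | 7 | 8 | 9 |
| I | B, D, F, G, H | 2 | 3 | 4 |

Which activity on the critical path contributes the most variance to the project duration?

C

te_A = (2 + 4·4 + 12)/6 = 30/6 = 5; σ²_A = ((12−2)/6)² = 2.778
te_B = (9 + 4·13 + 23)/6 = 84/6 = 14; σ²_B = ((23−9)/6)² = 5.444
te_C = (10 + 4·12 + 20)/6 = 78/6 = 13; σ²_C = ((20−10)/6)² = 2.778
te_D = (6 + 4·9 + 24)/6 = 66/6 = 11; σ²_D = ((24−6)/6)² = 9.000
te_E = (5 + 4·7 + 9)/6 = 42/6 = 7; σ²_E = ((9−5)/6)² = 0.444
te_F = (6 + 4·10 + 26)/6 = 72/6 = 12; σ²_F = ((26−6)/6)² = 11.111
te_G = (5 + 4·8 + 11)/6 = 48/6 = 8; σ²_G = ((11−5)/6)² = 1.000
te_H = (7 + 4·8 + 9)/6 = 48/6 = 8; σ²_H = ((9−7)/6)² = 0.111
te_I = (2 + 4·3 + 4)/6 = 18/6 = 3; σ²_I = ((4−2)/6)² = 0.111

Forward pass:
ES_A = 0; EF_A = 5
ES_B = 0; EF_B = 14
ES_C = 0; EF_C = 13
ES_D = 14; EF_D = 14+11 = 25
ES_E = 13; EF_E = 13+7 = 20
ES_F = max(EF_A=5, EF_B=14) = 14; EF_F = 14+12 = 26
ES_G = 5; EF_G = 5+8 = 13
ES_H = 20; EF_H = 20+8 = 28
ES_I = max(EF_B=14, EF_D=25, EF_F=26, EF_G=13, EF_H=28) = 28; EF_I = 28+3 = 31
Expected project duration μ = 31 hours. Critical path: C → E → H → I.

Variances on critical path: σ²_C=2.778, σ²_E=0.444, σ²_H=0.111, σ²_I=0.111.
Largest is σ²_C = 2.778.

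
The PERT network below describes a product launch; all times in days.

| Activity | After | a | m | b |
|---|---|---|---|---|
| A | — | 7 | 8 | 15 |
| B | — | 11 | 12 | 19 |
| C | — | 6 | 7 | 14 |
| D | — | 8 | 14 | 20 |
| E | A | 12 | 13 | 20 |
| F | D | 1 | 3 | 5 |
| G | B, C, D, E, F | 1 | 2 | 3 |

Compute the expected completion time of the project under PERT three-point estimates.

25 days

te_A = (7 + 4·8 + 15)/6 = 54/6 = 9
te_B = (11 + 4·12 + 19)/6 = 78/6 = 13
te_C = (6 + 4·7 + 14)/6 = 48/6 = 8
te_D = (8 + 4·14 + 20)/6 = 84/6 = 14
te_E = (12 + 4·13 + 20)/6 = 84/6 = 14
te_F = (1 + 4·3 + 5)/6 = 18/6 = 3
te_G = (1 + 4·2 + 3)/6 = 12/6 = 2

Forward pass:
ES_A = 0; EF_A = 9
ES_B = 0; EF_B = 13
ES_C = 0; EF_C = 8
ES_D = 0; EF_D = 14
ES_E = 9; EF_E = 9+14 = 23
ES_F = 14; EF_F = 14+3 = 17
ES_G = max(EF_B=13, EF_C=8, EF_D=14, EF_E=23, EF_F=17) = 23; EF_G = 23+2 = 25
Expected project duration μ = 25 days. Critical path: A → E → G.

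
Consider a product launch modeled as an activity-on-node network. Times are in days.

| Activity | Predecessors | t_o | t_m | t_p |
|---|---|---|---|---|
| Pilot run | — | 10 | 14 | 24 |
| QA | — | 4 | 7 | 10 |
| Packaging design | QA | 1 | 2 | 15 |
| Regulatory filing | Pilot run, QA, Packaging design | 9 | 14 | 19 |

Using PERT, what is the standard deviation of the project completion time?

2.87 days

te_Pilot run = (10 + 4·14 + 24)/6 = 90/6 = 15; σ²_Pilot run = ((24−10)/6)² = 5.444
te_QA = (4 + 4·7 + 10)/6 = 42/6 = 7; σ²_QA = ((10−4)/6)² = 1.000
te_Packaging design = (1 + 4·2 + 15)/6 = 24/6 = 4; σ²_Packaging design = ((15−1)/6)² = 5.444
te_Regulatory filing = (9 + 4·14 + 19)/6 = 84/6 = 14; σ²_Regulatory filing = ((19−9)/6)² = 2.778

Forward pass:
ES_Pilot run = 0; EF_Pilot run = 15
ES_QA = 0; EF_QA = 7
ES_Packaging design = 7; EF_Packaging design = 7+4 = 11
ES_Regulatory filing = max(EF_Pilot run=15, EF_QA=7, EF_Packaging design=11) = 15; EF_Regulatory filing = 15+14 = 29
Expected project duration μ = 29 days. Critical path: Pilot run → Regulatory filing.

Variance along critical path = 5.444 + 2.778 = 8.222
σ = √8.222 = 2.867 days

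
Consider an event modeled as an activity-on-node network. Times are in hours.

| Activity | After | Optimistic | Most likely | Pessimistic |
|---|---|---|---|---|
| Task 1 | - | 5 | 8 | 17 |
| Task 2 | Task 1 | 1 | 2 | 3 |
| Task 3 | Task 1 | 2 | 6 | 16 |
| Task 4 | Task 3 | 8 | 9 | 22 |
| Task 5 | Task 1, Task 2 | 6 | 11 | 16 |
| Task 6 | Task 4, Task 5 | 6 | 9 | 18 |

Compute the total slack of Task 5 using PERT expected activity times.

5 hours

te_Task 1 = (5 + 4·8 + 17)/6 = 54/6 = 9
te_Task 2 = (1 + 4·2 + 3)/6 = 12/6 = 2
te_Task 3 = (2 + 4·6 + 16)/6 = 42/6 = 7
te_Task 4 = (8 + 4·9 + 22)/6 = 66/6 = 11
te_Task 5 = (6 + 4·11 + 16)/6 = 66/6 = 11
te_Task 6 = (6 + 4·9 + 18)/6 = 60/6 = 10

Forward pass:
ES_Task 1 = 0; EF_Task 1 = 9
ES_Task 2 = 9; EF_Task 2 = 9+2 = 11
ES_Task 3 = 9; EF_Task 3 = 9+7 = 16
ES_Task 4 = 16; EF_Task 4 = 16+11 = 27
ES_Task 5 = max(EF_Task 1=9, EF_Task 2=11) = 11; EF_Task 5 = 11+11 = 22
ES_Task 6 = max(EF_Task 4=27, EF_Task 5=22) = 27; EF_Task 6 = 27+10 = 37
Expected project duration μ = 37 hours. Critical path: Task 1 → Task 3 → Task 4 → Task 6.

Backward pass:
LF_Task 6 = 37; LS_Task 6 = 37−10 = 27
LF_Task 5 = LS_Task 6 = 27; LS_Task 5 = 27−11 = 16
LF_Task 4 = LS_Task 6 = 27; LS_Task 4 = 27−11 = 16
LF_Task 3 = LS_Task 4 = 16; LS_Task 3 = 16−7 = 9
LF_Task 2 = LS_Task 5 = 16; LS_Task 2 = 16−2 = 14
LF_Task 1 = min(LS_Task 2=14, LS_Task 3=9, LS_Task 5=16) = 9; LS_Task 1 = 9−9 = 0
Slack_Task 5 = LS_Task 5 − ES_Task 5 = 16 − 11 = 5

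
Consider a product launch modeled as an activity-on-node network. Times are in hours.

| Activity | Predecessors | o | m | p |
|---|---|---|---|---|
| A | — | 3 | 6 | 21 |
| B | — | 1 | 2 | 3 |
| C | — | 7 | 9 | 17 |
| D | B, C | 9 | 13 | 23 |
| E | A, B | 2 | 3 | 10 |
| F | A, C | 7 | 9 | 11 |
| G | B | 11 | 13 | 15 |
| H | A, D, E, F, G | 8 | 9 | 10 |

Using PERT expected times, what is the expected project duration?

33 hours

te_A = (3 + 4·6 + 21)/6 = 48/6 = 8
te_B = (1 + 4·2 + 3)/6 = 12/6 = 2
te_C = (7 + 4·9 + 17)/6 = 60/6 = 10
te_D = (9 + 4·13 + 23)/6 = 84/6 = 14
te_E = (2 + 4·3 + 10)/6 = 24/6 = 4
te_F = (7 + 4·9 + 11)/6 = 54/6 = 9
te_G = (11 + 4·13 + 15)/6 = 78/6 = 13
te_H = (8 + 4·9 + 10)/6 = 54/6 = 9

Forward pass:
ES_A = 0; EF_A = 8
ES_B = 0; EF_B = 2
ES_C = 0; EF_C = 10
ES_D = max(EF_B=2, EF_C=10) = 10; EF_D = 10+14 = 24
ES_E = max(EF_A=8, EF_B=2) = 8; EF_E = 8+4 = 12
ES_F = max(EF_A=8, EF_C=10) = 10; EF_F = 10+9 = 19
ES_G = 2; EF_G = 2+13 = 15
ES_H = max(EF_A=8, EF_D=24, EF_E=12, EF_F=19, EF_G=15) = 24; EF_H = 24+9 = 33
Expected project duration μ = 33 hours. Critical path: C → D → H.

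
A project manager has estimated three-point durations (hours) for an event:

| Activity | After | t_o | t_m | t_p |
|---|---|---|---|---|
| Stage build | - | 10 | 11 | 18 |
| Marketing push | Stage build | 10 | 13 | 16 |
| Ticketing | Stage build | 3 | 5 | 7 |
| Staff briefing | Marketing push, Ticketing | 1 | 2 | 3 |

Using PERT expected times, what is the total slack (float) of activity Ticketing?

8 hours

te_Stage build = (10 + 4·11 + 18)/6 = 72/6 = 12
te_Marketing push = (10 + 4·13 + 16)/6 = 78/6 = 13
te_Ticketing = (3 + 4·5 + 7)/6 = 30/6 = 5
te_Staff briefing = (1 + 4·2 + 3)/6 = 12/6 = 2

Forward pass:
ES_Stage build = 0; EF_Stage build = 12
ES_Marketing push = 12; EF_Marketing push = 12+13 = 25
ES_Ticketing = 12; EF_Ticketing = 12+5 = 17
ES_Staff briefing = max(EF_Marketing push=25, EF_Ticketing=17) = 25; EF_Staff briefing = 25+2 = 27
Expected project duration μ = 27 hours. Critical path: Stage build → Marketing push → Staff briefing.

Backward pass:
LF_Staff briefing = 27; LS_Staff briefing = 27−2 = 25
LF_Ticketing = LS_Staff briefing = 25; LS_Ticketing = 25−5 = 20
LF_Marketing push = LS_Staff briefing = 25; LS_Marketing push = 25−13 = 12
LF_Stage build = min(LS_Marketing push=12, LS_Ticketing=20) = 12; LS_Stage build = 12−12 = 0
Slack_Ticketing = LS_Ticketing − ES_Ticketing = 20 − 12 = 8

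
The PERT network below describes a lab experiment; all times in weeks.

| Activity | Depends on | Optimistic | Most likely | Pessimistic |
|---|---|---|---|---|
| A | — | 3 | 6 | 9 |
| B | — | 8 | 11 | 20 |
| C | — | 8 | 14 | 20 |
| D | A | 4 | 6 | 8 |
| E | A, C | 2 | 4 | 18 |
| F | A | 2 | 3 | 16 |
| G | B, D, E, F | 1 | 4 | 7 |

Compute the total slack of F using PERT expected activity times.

9 weeks

te_A = (3 + 4·6 + 9)/6 = 36/6 = 6
te_B = (8 + 4·11 + 20)/6 = 72/6 = 12
te_C = (8 + 4·14 + 20)/6 = 84/6 = 14
te_D = (4 + 4·6 + 8)/6 = 36/6 = 6
te_E = (2 + 4·4 + 18)/6 = 36/6 = 6
te_F = (2 + 4·3 + 16)/6 = 30/6 = 5
te_G = (1 + 4·4 + 7)/6 = 24/6 = 4

Forward pass:
ES_A = 0; EF_A = 6
ES_B = 0; EF_B = 12
ES_C = 0; EF_C = 14
ES_D = 6; EF_D = 6+6 = 12
ES_E = max(EF_A=6, EF_C=14) = 14; EF_E = 14+6 = 20
ES_F = 6; EF_F = 6+5 = 11
ES_G = max(EF_B=12, EF_D=12, EF_E=20, EF_F=11) = 20; EF_G = 20+4 = 24
Expected project duration μ = 24 weeks. Critical path: C → E → G.

Backward pass:
LF_G = 24; LS_G = 24−4 = 20
LF_F = LS_G = 20; LS_F = 20−5 = 15
LF_E = LS_G = 20; LS_E = 20−6 = 14
LF_D = LS_G = 20; LS_D = 20−6 = 14
LF_C = LS_E = 14; LS_C = 14−14 = 0
LF_B = LS_G = 20; LS_B = 20−12 = 8
LF_A = min(LS_D=14, LS_E=14, LS_F=15) = 14; LS_A = 14−6 = 8
Slack_F = LS_F − ES_F = 15 − 6 = 9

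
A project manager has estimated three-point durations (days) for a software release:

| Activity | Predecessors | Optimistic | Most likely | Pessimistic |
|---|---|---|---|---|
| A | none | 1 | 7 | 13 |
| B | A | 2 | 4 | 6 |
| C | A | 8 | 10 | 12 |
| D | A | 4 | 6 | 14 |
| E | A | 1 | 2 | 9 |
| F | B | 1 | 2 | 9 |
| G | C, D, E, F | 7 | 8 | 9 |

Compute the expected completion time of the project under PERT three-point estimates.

te_A = (1 + 4·7 + 13)/6 = 42/6 = 7
te_B = (2 + 4·4 + 6)/6 = 24/6 = 4
te_C = (8 + 4·10 + 12)/6 = 60/6 = 10
te_D = (4 + 4·6 + 14)/6 = 42/6 = 7
te_E = (1 + 4·2 + 9)/6 = 18/6 = 3
te_F = (1 + 4·2 + 9)/6 = 18/6 = 3
te_G = (7 + 4·8 + 9)/6 = 48/6 = 8

Forward pass:
ES_A = 0; EF_A = 7
ES_B = 7; EF_B = 7+4 = 11
ES_C = 7; EF_C = 7+10 = 17
ES_D = 7; EF_D = 7+7 = 14
ES_E = 7; EF_E = 7+3 = 10
ES_F = 11; EF_F = 11+3 = 14
ES_G = max(EF_C=17, EF_D=14, EF_E=10, EF_F=14) = 17; EF_G = 17+8 = 25
Expected project duration μ = 25 days. Critical path: A → C → G.

25 days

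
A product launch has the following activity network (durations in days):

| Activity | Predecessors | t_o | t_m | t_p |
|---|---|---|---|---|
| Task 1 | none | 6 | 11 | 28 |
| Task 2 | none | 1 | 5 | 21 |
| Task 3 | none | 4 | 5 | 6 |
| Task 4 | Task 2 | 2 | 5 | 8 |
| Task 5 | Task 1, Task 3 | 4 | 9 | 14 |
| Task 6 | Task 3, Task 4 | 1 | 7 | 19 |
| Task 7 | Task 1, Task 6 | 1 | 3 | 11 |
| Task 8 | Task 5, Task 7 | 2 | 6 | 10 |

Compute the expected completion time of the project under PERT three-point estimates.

te_Task 1 = (6 + 4·11 + 28)/6 = 78/6 = 13
te_Task 2 = (1 + 4·5 + 21)/6 = 42/6 = 7
te_Task 3 = (4 + 4·5 + 6)/6 = 30/6 = 5
te_Task 4 = (2 + 4·5 + 8)/6 = 30/6 = 5
te_Task 5 = (4 + 4·9 + 14)/6 = 54/6 = 9
te_Task 6 = (1 + 4·7 + 19)/6 = 48/6 = 8
te_Task 7 = (1 + 4·3 + 11)/6 = 24/6 = 4
te_Task 8 = (2 + 4·6 + 10)/6 = 36/6 = 6

Forward pass:
ES_Task 1 = 0; EF_Task 1 = 13
ES_Task 2 = 0; EF_Task 2 = 7
ES_Task 3 = 0; EF_Task 3 = 5
ES_Task 4 = 7; EF_Task 4 = 7+5 = 12
ES_Task 5 = max(EF_Task 1=13, EF_Task 3=5) = 13; EF_Task 5 = 13+9 = 22
ES_Task 6 = max(EF_Task 3=5, EF_Task 4=12) = 12; EF_Task 6 = 12+8 = 20
ES_Task 7 = max(EF_Task 1=13, EF_Task 6=20) = 20; EF_Task 7 = 20+4 = 24
ES_Task 8 = max(EF_Task 5=22, EF_Task 7=24) = 24; EF_Task 8 = 24+6 = 30
Expected project duration μ = 30 days. Critical path: Task 2 → Task 4 → Task 6 → Task 7 → Task 8.

30 days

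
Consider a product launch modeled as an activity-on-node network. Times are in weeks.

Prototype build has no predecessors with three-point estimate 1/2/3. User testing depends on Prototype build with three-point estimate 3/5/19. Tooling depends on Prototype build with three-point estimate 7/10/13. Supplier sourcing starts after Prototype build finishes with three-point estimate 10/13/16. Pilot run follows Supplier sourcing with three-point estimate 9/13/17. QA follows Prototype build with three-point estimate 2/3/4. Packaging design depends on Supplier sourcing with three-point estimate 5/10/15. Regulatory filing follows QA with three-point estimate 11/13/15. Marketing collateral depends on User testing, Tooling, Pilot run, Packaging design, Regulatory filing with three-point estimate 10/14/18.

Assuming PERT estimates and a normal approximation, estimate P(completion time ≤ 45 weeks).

te_Prototype build = (1 + 4·2 + 3)/6 = 12/6 = 2; σ²_Prototype build = ((3−1)/6)² = 0.111
te_User testing = (3 + 4·5 + 19)/6 = 42/6 = 7; σ²_User testing = ((19−3)/6)² = 7.111
te_Tooling = (7 + 4·10 + 13)/6 = 60/6 = 10; σ²_Tooling = ((13−7)/6)² = 1.000
te_Supplier sourcing = (10 + 4·13 + 16)/6 = 78/6 = 13; σ²_Supplier sourcing = ((16−10)/6)² = 1.000
te_Pilot run = (9 + 4·13 + 17)/6 = 78/6 = 13; σ²_Pilot run = ((17−9)/6)² = 1.778
te_QA = (2 + 4·3 + 4)/6 = 18/6 = 3; σ²_QA = ((4−2)/6)² = 0.111
te_Packaging design = (5 + 4·10 + 15)/6 = 60/6 = 10; σ²_Packaging design = ((15−5)/6)² = 2.778
te_Regulatory filing = (11 + 4·13 + 15)/6 = 78/6 = 13; σ²_Regulatory filing = ((15−11)/6)² = 0.444
te_Marketing collateral = (10 + 4·14 + 18)/6 = 84/6 = 14; σ²_Marketing collateral = ((18−10)/6)² = 1.778

Forward pass:
ES_Prototype build = 0; EF_Prototype build = 2
ES_User testing = 2; EF_User testing = 2+7 = 9
ES_Tooling = 2; EF_Tooling = 2+10 = 12
ES_Supplier sourcing = 2; EF_Supplier sourcing = 2+13 = 15
ES_Pilot run = 15; EF_Pilot run = 15+13 = 28
ES_QA = 2; EF_QA = 2+3 = 5
ES_Packaging design = 15; EF_Packaging design = 15+10 = 25
ES_Regulatory filing = 5; EF_Regulatory filing = 5+13 = 18
ES_Marketing collateral = max(EF_User testing=9, EF_Tooling=12, EF_Pilot run=28, EF_Packaging design=25, EF_Regulatory filing=18) = 28; EF_Marketing collateral = 28+14 = 42
Expected project duration μ = 42 weeks. Critical path: Prototype build → Supplier sourcing → Pilot run → Marketing collateral.

Variance along critical path = 0.111 + 1.000 + 1.778 + 1.778 = 4.667; σ = √4.667 = 2.160 weeks.
Z = (45 − 42) / 2.160 = 1.389
P(T ≤ 45) = Φ(1.389) ≈ 0.918

0.918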